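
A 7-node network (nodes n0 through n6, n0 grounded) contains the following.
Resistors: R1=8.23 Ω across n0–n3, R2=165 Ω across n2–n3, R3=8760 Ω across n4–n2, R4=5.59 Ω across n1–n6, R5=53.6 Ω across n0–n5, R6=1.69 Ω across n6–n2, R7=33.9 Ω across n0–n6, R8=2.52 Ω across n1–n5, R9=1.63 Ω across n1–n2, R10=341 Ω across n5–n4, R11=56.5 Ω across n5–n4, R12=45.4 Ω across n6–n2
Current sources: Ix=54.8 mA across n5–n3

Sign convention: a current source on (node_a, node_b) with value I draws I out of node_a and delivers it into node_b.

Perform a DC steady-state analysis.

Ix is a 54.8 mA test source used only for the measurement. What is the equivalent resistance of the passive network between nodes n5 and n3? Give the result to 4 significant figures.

Apply KCL at each of the 6 non-ground nodes and solve the resulting linear system.
Node n1: branches {R4, R8, R9} → V_1 = -0.9764
Node n2: branches {R2, R3, R6, R9, R12} → V_2 = -0.9380
Node n3: branches {R1, R2, Ix} → V_3 = 0.3850
Node n4: branches {R3, R10, R11} → V_4 = -1.064
Node n5: branches {R5, R8, R10, R11, Ix} → V_5 = -1.064
Node n6: branches {R4, R6, R7, R12} → V_6 = -0.9127

R_eq = 26.45 Ω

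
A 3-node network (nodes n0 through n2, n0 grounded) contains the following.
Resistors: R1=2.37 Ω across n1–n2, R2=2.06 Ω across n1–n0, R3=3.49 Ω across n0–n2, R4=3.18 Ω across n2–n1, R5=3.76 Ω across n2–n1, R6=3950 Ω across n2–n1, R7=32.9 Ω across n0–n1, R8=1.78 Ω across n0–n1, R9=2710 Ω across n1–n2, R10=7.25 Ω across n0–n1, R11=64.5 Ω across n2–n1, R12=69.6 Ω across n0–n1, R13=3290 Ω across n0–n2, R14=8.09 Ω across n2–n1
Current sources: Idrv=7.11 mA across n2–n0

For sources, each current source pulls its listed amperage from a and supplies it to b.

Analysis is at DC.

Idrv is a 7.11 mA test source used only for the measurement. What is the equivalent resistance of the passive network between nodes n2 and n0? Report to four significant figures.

Element admittances at DC:
  Y(R1) = 0.4219 S between n1,n2
  Y(R2) = 0.4854 S between n1,n0
  Y(R3) = 0.2865 S between n0,n2
  Y(R4) = 0.3145 S between n2,n1
  Y(R5) = 0.2660 S between n2,n1
  Y(R6) = 0.0002532 S between n2,n1
  Y(R7) = 0.03040 S between n0,n1
  Y(R8) = 0.5618 S between n0,n1
  Y(R9) = 0.0003690 S between n1,n2
  Y(R10) = 0.1379 S between n0,n1
  Y(R11) = 0.01550 S between n2,n1
  Y(R12) = 0.01437 S between n0,n1
  Y(R13) = 0.0003040 S between n0,n2
  Y(R14) = 0.1236 S between n2,n1
  Idrv: injects 0.00711 A into n0 (from n2)
Assemble and solve the 2×2 MNA system:
  V(n1)=-0.003894  V(n2)=-0.008088

R_eq = 1.138 Ω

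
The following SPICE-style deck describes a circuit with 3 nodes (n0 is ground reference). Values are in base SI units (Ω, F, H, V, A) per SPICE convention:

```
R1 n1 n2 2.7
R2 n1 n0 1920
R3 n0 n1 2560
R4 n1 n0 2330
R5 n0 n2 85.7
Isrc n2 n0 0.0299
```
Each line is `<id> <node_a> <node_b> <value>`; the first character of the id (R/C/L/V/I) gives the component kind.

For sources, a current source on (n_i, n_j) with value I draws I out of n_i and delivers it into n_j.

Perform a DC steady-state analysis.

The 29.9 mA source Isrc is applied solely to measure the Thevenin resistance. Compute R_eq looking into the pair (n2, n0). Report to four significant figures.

R_eq = 76.90 Ω

Apply KCL at each of the 2 non-ground nodes and solve the resulting linear system.
Node n1: branches {R1, R2, R3, R4} → V_1 = -2.291
Node n2: branches {R1, R5, Isrc} → V_2 = -2.299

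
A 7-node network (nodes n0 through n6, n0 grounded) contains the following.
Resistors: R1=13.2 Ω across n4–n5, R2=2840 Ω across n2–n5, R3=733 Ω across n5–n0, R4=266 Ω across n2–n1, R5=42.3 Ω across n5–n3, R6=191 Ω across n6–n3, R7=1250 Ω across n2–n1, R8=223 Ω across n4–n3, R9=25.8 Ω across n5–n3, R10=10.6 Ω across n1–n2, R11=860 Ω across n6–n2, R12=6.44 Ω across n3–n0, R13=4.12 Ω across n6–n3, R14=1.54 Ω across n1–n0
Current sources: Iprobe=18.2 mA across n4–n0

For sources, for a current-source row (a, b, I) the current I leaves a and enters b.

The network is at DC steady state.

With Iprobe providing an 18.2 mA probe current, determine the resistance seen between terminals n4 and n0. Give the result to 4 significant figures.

Element admittances at DC:
  Y(R1) = 0.07576 S between n4,n5
  Y(R2) = 0.0003521 S between n2,n5
  Y(R3) = 0.001364 S between n5,n0
  Y(R4) = 0.003759 S between n2,n1
  Y(R5) = 0.02364 S between n5,n3
  Y(R6) = 0.005236 S between n6,n3
  Y(R7) = 0.0008000 S between n2,n1
  Y(R8) = 0.004484 S between n4,n3
  Y(R9) = 0.03876 S between n5,n3
  Y(R10) = 0.09434 S between n1,n2
  Y(R11) = 0.001163 S between n6,n2
  Y(R12) = 0.1553 S between n3,n0
  Y(R13) = 0.2427 S between n6,n3
  Y(R14) = 0.6494 S between n1,n0
  Iprobe: injects 0.0182 A into n0 (from n4)
Assemble and solve the 6×6 MNA system:
  V(n1)=-0.0003893  V(n2)=-0.002945  V(n3)=-0.1124  V(n4)=-0.5739  V(n5)=-0.3610  V(n6)=-0.1119

R_eq = 31.53 Ω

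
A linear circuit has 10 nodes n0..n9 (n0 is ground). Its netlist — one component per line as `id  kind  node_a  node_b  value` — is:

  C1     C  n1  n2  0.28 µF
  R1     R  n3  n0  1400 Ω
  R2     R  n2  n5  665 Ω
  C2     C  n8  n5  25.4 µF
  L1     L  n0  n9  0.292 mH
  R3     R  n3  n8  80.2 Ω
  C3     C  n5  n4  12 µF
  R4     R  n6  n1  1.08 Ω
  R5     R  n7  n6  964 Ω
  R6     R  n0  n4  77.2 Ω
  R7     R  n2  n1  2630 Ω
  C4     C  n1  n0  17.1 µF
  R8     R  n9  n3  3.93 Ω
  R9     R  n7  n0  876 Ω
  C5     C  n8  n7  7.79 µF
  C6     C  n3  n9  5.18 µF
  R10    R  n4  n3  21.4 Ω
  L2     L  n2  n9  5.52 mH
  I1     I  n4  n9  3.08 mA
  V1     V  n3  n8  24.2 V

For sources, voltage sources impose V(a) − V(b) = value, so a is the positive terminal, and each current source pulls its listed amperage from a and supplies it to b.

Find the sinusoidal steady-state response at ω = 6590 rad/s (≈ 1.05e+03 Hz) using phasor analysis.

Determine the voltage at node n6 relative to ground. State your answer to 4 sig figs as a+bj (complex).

-0.03581+0.2012j V

Apply KCL at each of the 9 non-ground nodes and solve the resulting linear system.
Node n1: branches {C1, R4, R7, C4} → V_1 = -0.009436+0.2016j
Node n2: branches {C1, R2, R7, L2} → V_2 = -0.1744-0.7575j
Node n3: branches {R1, R3, R8, C6, R10, V1} → V_3 = 0.6067+0.8214j
Node n4: branches {C3, R6, R10, I1} → V_4 = -10.32-11.29j
Node n5: branches {R2, C2, C3} → V_5 = -19.32-3.180j
Node n6: branches {R4, R5} → V_6 = -0.03581+0.2012j
Node n7: branches {R5, R9, C5} → V_7 = -23.58-0.1788j
Node n8: branches {C2, R3, C5, V1} → V_8 = -23.59+0.8214j
Node n9: branches {L1, R8, C6, L2, I1} → V_9 = -0.2826+0.3518j
Source currents: i(V1)=-1.023-0.7161j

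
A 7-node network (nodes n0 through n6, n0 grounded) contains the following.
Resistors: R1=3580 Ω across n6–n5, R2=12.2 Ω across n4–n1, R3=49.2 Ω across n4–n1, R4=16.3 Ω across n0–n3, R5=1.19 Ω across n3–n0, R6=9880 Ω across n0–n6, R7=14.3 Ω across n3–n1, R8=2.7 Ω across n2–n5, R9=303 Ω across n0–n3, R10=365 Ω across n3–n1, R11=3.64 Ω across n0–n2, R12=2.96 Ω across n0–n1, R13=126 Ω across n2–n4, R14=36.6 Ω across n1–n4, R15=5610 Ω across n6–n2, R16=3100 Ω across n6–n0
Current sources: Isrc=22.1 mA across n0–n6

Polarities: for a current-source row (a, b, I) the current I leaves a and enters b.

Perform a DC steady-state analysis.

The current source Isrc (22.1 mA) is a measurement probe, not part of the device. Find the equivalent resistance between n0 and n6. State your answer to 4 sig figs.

R_eq = 1136. Ω

MNA unknowns: 6 node voltages V₁..V_6
R1: Y=0.0002793 on G[6,5]
R2: Y=0.08197 on G[4,1]
R3: Y=0.02033 on G[4,1]
R4: Y=0.06135 on G[0,3]
R5: Y=0.8403 on G[3,0]
R6: Y=0.0001012 on G[0,6]
R7: Y=0.06993 on G[3,1]
R8: Y=0.3704 on G[2,5]
R9: Y=0.003300 on G[0,3]
R10: Y=0.002740 on G[3,1]
R11: Y=0.2747 on G[0,2]
R12: Y=0.3378 on G[0,1]
R13: Y=0.007937 on G[2,4]
R14: Y=0.02732 on G[1,4]
R15: Y=0.0001783 on G[6,2]
R16: Y=0.0003226 on G[6,0]
Isrc: z[0]−=0.0221, z[6]+=0.0221
solve → V1=0.0007366, V2=0.04064, V3=5.475e-05, V4=0.003039, V5=0.05952, V6=25.10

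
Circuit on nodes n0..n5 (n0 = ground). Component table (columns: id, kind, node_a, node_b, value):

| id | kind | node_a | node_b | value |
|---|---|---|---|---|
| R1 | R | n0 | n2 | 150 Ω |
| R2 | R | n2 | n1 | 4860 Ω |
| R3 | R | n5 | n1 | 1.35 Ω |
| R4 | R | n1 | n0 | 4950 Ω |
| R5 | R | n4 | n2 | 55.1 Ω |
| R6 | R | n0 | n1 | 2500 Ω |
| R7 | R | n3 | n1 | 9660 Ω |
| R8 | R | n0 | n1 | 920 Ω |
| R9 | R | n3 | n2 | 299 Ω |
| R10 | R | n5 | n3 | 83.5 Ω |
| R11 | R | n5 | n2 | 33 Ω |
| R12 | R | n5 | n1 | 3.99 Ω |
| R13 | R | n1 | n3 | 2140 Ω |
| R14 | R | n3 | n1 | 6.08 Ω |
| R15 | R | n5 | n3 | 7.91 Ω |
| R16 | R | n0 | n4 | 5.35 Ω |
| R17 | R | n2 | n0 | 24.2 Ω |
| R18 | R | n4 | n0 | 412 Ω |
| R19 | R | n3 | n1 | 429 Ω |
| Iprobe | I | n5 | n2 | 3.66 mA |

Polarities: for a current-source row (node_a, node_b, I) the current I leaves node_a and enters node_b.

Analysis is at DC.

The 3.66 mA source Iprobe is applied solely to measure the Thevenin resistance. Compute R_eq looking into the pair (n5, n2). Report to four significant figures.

R_eq = 28.21 Ω

Apply KCL at each of the 5 non-ground nodes and solve the resulting linear system.
Node n1: branches {R2, R3, R4, R6, R7, R8, R12, R13, R14, R19} → V_1 = -0.1003
Node n2: branches {R1, R2, R5, R9, R11, R17, Iprobe} → V_2 = 0.002623
Node n3: branches {R7, R9, R10, R13, R14, R15, R19} → V_3 = -0.09931
Node n4: branches {R5, R16, R18} → V_4 = 0.0002295
Node n5: branches {R3, R10, R11, R12, R15, Iprobe} → V_5 = -0.1006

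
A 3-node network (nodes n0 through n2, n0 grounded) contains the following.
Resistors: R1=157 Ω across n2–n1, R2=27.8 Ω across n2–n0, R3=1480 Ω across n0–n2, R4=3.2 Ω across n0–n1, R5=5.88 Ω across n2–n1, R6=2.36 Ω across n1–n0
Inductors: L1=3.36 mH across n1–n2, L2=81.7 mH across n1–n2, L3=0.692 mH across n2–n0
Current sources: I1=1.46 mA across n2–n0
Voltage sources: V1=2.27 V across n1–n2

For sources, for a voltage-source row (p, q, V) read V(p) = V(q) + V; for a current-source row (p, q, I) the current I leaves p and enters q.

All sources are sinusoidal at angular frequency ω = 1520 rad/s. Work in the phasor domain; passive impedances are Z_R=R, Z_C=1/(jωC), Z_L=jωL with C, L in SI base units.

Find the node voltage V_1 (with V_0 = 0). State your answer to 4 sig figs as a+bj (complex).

1.409-1.059j V

Apply KCL at each of the 2 non-ground nodes and solve the resulting linear system.
Node n1: branches {R1, L1, R4, R5, L2, R6, V1} → V_1 = 1.409-1.059j
Node n2: branches {R1, L1, R2, R3, R5, L2, I1, L3, V1} → V_2 = -0.8612-1.059j
Source currents: i(V1)=-1.438+1.243j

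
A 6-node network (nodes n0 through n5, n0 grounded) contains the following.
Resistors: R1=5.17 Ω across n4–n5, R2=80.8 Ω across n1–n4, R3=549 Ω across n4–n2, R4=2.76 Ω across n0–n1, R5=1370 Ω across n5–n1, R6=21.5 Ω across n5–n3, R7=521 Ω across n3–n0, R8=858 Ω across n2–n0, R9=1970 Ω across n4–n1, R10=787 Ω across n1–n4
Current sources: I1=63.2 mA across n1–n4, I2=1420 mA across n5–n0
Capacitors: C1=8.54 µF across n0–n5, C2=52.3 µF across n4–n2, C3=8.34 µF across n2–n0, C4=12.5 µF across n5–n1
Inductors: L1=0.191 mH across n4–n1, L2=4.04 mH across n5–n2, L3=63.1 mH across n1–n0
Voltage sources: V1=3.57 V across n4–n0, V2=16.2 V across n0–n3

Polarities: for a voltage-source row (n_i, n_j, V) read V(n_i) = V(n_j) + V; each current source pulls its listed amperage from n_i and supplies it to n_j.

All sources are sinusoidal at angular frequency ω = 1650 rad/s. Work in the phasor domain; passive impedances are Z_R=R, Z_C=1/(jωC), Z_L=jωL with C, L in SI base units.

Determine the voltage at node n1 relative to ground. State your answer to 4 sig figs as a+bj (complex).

Element admittances at ω=1650 rad/s:
  Y(R1) = 0.1934+0.000j S between n4,n5
  Y(R2) = 0.01238+0.000j S between n1,n4
  I1: injects 0.0632 A into n4 (from n1)
  I2: injects 1.42 A into n0 (from n5)
  Y(C1) = 0.000+0.01409j S between n0,n5
  Y(L1) = 0.000-3.173j S between n4,n1
  Y(R3) = 0.001821+0.000j S between n4,n2
  Y(R4) = 0.3623+0.000j S between n0,n1
  Y(R5) = 0.0007299+0.000j S between n5,n1
  Y(R6) = 0.04651+0.000j S between n5,n3
  Y(R7) = 0.001919+0.000j S between n3,n0
  Y(C2) = 0.000+0.08629j S between n4,n2
  Y(C3) = 0.000+0.01376j S between n2,n0
  Y(C4) = 0.000+0.02063j S between n5,n1
  Y(R8) = 0.001166+0.000j S between n2,n0
  Y(L2) = 0.000-0.1500j S between n5,n2
  Y(R9) = 0.0005076+0.000j S between n4,n1
  Y(R10) = 0.001271+0.000j S between n1,n4
  Y(L3) = 0.000-0.009605j S between n1,n0
  V1: constraint V(n4)−V(n0) = 3.57
  V2: constraint V(n0)−V(n3) = 16.2
Assemble and solve the 7×7 MNA system:
  V(n1)=3.529-0.4512j  V(n2)=-6.114+12.51j  V(n3)=-16.20+0.000j  V(n4)=3.570+0.000j  V(n5)=-0.2315+4.001j
  i(V1)=-3.201+0.08408j  i(V2)=-0.7738-0.1861j

3.529-0.4512j V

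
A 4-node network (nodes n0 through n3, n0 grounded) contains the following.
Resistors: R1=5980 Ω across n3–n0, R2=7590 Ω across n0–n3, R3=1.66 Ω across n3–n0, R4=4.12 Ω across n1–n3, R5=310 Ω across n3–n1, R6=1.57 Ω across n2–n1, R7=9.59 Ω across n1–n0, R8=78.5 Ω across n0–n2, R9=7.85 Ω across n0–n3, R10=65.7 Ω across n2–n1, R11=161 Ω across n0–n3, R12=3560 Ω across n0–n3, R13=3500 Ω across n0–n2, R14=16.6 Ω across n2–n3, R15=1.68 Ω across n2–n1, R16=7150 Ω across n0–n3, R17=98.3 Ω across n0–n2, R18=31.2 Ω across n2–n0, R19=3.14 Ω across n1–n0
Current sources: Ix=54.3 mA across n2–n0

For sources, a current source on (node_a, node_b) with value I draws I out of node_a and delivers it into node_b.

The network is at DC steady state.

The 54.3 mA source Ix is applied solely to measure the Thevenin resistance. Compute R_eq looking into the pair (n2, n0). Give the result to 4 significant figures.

R_eq = 1.989 Ω

MNA unknowns: 3 node voltages V₁..V_3
R1: Y=0.0001672 on G[3,0]
R2: Y=0.0001318 on G[0,3]
R3: Y=0.6024 on G[3,0]
R4: Y=0.2427 on G[1,3]
R5: Y=0.003226 on G[3,1]
R6: Y=0.6369 on G[2,1]
R7: Y=0.1043 on G[1,0]
R8: Y=0.01274 on G[0,2]
R9: Y=0.1274 on G[0,3]
R10: Y=0.01522 on G[2,1]
R11: Y=0.006211 on G[0,3]
R12: Y=0.0002809 on G[0,3]
R13: Y=0.0002857 on G[0,2]
R14: Y=0.06024 on G[2,3]
R15: Y=0.5952 on G[2,1]
R16: Y=0.0001399 on G[0,3]
R17: Y=0.01017 on G[0,2]
R18: Y=0.03205 on G[2,0]
R19: Y=0.3185 on G[1,0]
Ix: z[2]−=0.0543, z[0]+=0.0543
solve → V1=-0.07333, V2=-0.1080, V3=-0.02353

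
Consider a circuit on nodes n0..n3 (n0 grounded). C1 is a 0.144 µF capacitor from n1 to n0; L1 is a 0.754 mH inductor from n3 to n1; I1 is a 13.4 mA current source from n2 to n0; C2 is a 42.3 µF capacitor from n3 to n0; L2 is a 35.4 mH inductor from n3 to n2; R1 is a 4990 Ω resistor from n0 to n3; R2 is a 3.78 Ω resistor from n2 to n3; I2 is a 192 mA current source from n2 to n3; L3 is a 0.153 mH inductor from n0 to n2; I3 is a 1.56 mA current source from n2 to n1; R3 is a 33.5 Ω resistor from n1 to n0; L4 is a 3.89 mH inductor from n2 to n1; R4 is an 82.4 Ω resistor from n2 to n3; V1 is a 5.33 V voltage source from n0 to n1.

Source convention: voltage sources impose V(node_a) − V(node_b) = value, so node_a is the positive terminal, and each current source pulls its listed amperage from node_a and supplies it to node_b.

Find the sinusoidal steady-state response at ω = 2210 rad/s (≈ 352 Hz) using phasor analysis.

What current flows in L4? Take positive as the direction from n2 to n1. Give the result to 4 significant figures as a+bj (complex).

MNA unknowns: 3 node voltages V₁..V_3 plus 1 source current (V1)
C1: Y=0.000+0.0003182j on G[1,0]
L1: Y=0.000-0.6001j on G[3,1]
I1: z[2]−=0.0134, z[0]+=0.0134
C2: Y=0.000+0.09348j on G[3,0]
L2: Y=0.000-0.01278j on G[3,2]
R1: Y=0.0002004+0.000j on G[0,3]
R2: Y=0.2646+0.000j on G[2,3]
I2: z[2]−=0.192, z[3]+=0.192
L3: Y=0.000-2.957j on G[0,2]
I3: z[2]−=0.00156, z[1]+=0.00156
R3: Y=0.02985+0.000j on G[1,0]
L4: Y=0.000-0.1163j on G[2,1]
R4: Y=0.01214+0.000j on G[2,3]
V1: row V0−V1=5.33, i_V1 at 0,1
solve → V1=-5.330+0.000j, V2=-0.4861-0.4241j, V3=-4.587+2.546j
aux → i_V1=-1.639+1.008j

-0.04934-0.5634j A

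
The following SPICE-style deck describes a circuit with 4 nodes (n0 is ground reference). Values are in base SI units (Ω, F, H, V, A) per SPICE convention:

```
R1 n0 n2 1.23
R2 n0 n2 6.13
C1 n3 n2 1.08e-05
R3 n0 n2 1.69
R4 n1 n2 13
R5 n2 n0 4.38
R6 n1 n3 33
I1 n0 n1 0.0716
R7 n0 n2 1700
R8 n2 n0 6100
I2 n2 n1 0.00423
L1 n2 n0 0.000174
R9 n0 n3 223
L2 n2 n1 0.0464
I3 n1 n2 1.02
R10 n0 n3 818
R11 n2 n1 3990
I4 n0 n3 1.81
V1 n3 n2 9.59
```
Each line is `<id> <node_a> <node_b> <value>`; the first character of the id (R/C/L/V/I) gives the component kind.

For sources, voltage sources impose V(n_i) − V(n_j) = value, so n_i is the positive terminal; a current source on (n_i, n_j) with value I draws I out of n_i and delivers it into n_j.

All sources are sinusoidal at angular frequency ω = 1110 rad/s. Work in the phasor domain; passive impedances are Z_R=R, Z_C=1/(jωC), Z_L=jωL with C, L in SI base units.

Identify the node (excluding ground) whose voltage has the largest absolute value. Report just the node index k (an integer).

3

Element admittances at ω=1110 rad/s:
  Y(R1) = 0.8130+0.000j S between n0,n2
  Y(R2) = 0.1631+0.000j S between n0,n2
  Y(C1) = 0.000+0.01199j S between n3,n2
  Y(R3) = 0.5917+0.000j S between n0,n2
  Y(R4) = 0.07692+0.000j S between n1,n2
  Y(R5) = 0.2283+0.000j S between n2,n0
  Y(R6) = 0.03030+0.000j S between n1,n3
  I1: injects 0.0716 A into n1 (from n0)
  Y(R7) = 0.0005882+0.000j S between n0,n2
  Y(R8) = 0.0001639+0.000j S between n2,n0
  I2: injects 0.00423 A into n1 (from n2)
  Y(L1) = 0.000-5.178j S between n2,n0
  Y(R9) = 0.004484+0.000j S between n0,n3
  Y(L2) = 0.000-0.01942j S between n2,n1
  I3: injects 1.02 A into n2 (from n1)
  Y(R10) = 0.001222+0.000j S between n0,n3
  Y(R11) = 0.0002506+0.000j S between n2,n1
  I4: injects 1.81 A into n3 (from n0)
  V1: constraint V(n3)−V(n2) = 9.59
Assemble and solve the 4×4 MNA system:
  V(n1)=-5.779-0.7491j  V(n2)=0.1096+0.3147j  V(n3)=9.700+0.3147j
  i(V1)=1.286-0.1490j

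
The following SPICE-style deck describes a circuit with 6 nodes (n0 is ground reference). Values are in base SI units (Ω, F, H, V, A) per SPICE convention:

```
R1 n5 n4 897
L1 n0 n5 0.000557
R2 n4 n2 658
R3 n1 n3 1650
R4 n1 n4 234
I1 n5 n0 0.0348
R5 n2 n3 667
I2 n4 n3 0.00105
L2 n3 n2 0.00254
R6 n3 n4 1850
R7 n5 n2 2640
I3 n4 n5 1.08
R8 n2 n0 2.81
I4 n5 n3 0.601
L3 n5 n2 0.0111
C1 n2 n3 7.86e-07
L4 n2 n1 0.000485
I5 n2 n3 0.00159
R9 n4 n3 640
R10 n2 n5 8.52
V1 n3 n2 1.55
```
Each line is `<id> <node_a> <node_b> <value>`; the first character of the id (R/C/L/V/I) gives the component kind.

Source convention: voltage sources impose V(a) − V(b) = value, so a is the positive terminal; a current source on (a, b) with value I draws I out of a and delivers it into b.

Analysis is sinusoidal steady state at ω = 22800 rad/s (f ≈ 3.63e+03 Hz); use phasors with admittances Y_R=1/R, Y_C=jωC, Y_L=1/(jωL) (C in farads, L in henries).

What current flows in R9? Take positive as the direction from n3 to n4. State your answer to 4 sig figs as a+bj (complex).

MNA unknowns: 5 node voltages V₁..V_5 plus 1 source current (V1)
R1: Y=0.001115+0.000j on G[5,4]
L1: Y=0.000-0.07874j on G[0,5]
R2: Y=0.001520+0.000j on G[4,2]
R3: Y=0.0006061+0.000j on G[1,3]
R4: Y=0.004274+0.000j on G[1,4]
I1: z[5]−=0.0348, z[0]+=0.0348
R5: Y=0.001499+0.000j on G[2,3]
I2: z[4]−=0.00105, z[3]+=0.00105
L2: Y=0.000-0.01727j on G[3,2]
R6: Y=0.0005405+0.000j on G[3,4]
R7: Y=0.0003788+0.000j on G[5,2]
I3: z[4]−=1.08, z[5]+=1.08
R8: Y=0.3559+0.000j on G[2,0]
I4: z[5]−=0.601, z[3]+=0.601
L3: Y=0.000-0.003951j on G[5,2]
C1: Y=0.000+0.01792j on G[2,3]
L4: Y=0.000-0.09043j on G[2,1]
I5: z[2]−=0.00159, z[3]+=0.00159
R9: Y=0.001563+0.000j on G[4,3]
R10: Y=0.1174+0.000j on G[2,5]
V1: row V3−V2=1.55, i_V1 at 3,2
solve → V1=-0.5582-5.321j, V2=-0.3751+0.3052j, V3=1.175+0.3052j, V4=-119.9-2.245j, V5=1.379+1.253j
aux → i_V1=0.3457-0.009786j

0.1891+0.003985j A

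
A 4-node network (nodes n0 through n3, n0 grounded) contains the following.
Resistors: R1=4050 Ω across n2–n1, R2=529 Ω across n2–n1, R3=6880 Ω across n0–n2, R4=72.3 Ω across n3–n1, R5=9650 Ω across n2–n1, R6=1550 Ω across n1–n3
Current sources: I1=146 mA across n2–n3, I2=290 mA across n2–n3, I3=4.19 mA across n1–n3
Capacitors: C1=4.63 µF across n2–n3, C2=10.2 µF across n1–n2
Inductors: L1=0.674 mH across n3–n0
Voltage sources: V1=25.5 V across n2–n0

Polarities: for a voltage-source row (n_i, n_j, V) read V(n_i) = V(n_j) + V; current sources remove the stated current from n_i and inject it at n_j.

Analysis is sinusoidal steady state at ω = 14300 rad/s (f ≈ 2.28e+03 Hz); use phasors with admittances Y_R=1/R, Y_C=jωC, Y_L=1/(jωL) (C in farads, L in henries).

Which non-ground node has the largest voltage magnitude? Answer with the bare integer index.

3

Apply KCL at each of the 3 non-ground nodes and solve the resulting linear system.
Node n1: branches {R1, R2, C2, R4, R5, R6, I3} → V_1 = 28.32+6.221j
Node n2: branches {R1, I1, I2, C1, R2, C2, R3, R5, V1} → V_2 = 25.50+0.000j
Node n3: branches {I1, I2, C1, L1, R4, R6, I3} → V_3 = -33.64+35.61j
Source currents: i(V1)=-3.699-3.490j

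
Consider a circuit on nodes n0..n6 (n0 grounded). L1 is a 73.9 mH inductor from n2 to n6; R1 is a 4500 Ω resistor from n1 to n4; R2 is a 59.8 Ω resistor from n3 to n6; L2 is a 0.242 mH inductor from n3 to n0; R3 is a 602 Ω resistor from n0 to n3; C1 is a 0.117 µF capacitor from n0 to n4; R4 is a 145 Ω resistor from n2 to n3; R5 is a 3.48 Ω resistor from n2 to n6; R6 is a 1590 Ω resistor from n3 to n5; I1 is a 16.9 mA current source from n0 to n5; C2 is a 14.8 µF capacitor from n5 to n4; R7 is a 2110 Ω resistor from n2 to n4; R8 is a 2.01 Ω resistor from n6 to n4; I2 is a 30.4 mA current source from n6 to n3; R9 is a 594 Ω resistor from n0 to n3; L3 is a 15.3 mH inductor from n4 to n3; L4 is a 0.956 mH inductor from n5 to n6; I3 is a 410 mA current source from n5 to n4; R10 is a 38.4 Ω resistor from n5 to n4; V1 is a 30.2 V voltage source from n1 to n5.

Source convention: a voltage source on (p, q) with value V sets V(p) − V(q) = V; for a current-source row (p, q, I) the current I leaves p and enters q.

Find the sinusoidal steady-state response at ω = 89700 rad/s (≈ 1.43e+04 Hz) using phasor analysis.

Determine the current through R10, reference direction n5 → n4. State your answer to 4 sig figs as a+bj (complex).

Apply KCL at each of the 6 non-ground nodes and solve the resulting linear system.
Node n1: branches {R1, V1} → V_1 = 29.91+0.9265j
Node n2: branches {L1, R4, R5, R7} → V_2 = -0.3132+0.6145j
Node n3: branches {R2, L2, R3, R4, R6, I2, R9, L3} → V_3 = -0.02675+0.5107j
Node n4: branches {R1, C1, C2, R7, R8, L3, I3, R10} → V_4 = -0.2802+0.6228j
Node n5: branches {R6, I1, C2, L4, I3, R10, V1} → V_5 = -0.2861+0.9265j
Node n6: branches {L1, R2, R5, R8, I2, L4} → V_6 = -0.3202+0.6170j
Source currents: i(V1)=-0.006710-6.748e-05j

-0.0001538+0.007907j A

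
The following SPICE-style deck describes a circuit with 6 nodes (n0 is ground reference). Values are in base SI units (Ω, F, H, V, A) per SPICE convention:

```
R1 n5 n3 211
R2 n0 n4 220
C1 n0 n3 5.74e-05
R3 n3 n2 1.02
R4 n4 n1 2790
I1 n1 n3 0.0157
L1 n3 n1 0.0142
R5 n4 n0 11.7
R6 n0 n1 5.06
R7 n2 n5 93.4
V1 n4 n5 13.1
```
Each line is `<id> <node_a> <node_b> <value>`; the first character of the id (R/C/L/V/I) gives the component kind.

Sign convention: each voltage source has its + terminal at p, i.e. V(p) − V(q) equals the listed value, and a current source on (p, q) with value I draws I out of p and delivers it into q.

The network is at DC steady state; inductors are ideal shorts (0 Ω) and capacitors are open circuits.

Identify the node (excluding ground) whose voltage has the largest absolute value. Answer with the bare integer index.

Element admittances at DC:
  Y(R1) = 0.004739 S between n5,n3
  Y(R2) = 0.004545 S between n0,n4
  Y(C1) = 0.000 S between n0,n3
  Y(R3) = 0.9804 S between n3,n2
  Y(R4) = 0.0003584 S between n4,n1
  I1: injects 0.0157 A into n3 (from n1)
  L1: short n3↔n1 (DC inductor)
  Y(R5) = 0.08547 S between n4,n0
  Y(R6) = 0.1976 S between n0,n1
  Y(R7) = 0.01071 S between n2,n5
  V1: constraint V(n4)−V(n5) = 13.1
Assemble and solve the 7×7 MNA system:
  V(n1)=-0.8106  V(n2)=-0.9241  V(n3)=-0.8106  V(n4)=1.780  V(n5)=-11.32
  i(L1)=-0.1454  i(V1)=-0.1611

5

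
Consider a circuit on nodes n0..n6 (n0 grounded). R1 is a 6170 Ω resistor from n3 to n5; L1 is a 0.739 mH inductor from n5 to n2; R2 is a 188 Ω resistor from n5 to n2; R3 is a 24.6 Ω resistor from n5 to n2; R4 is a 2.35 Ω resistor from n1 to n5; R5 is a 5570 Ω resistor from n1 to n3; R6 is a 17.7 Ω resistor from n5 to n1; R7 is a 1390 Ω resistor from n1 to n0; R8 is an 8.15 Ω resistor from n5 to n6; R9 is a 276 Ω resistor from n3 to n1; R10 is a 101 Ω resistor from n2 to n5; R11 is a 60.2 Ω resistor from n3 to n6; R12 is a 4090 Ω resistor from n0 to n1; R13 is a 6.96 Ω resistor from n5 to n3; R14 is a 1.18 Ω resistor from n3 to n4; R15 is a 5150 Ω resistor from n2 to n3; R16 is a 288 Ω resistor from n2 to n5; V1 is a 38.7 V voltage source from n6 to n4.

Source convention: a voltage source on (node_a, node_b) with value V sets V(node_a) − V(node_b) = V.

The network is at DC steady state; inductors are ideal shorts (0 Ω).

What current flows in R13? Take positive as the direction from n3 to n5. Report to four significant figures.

-2.296 A

MNA unknowns: 6 node voltages V₁..V_6 plus 2 source currents (L1, V1)
R1: Y=0.0001621 on G[3,5]
L1: row V5−V2=0, i_L1 at 5,2
R2: Y=0.005319 on G[5,2]
R3: Y=0.04065 on G[5,2]
R4: Y=0.4255 on G[1,5]
R5: Y=0.0001795 on G[1,3]
R6: Y=0.05650 on G[5,1]
R7: Y=0.0007194 on G[1,0]
R8: Y=0.1227 on G[5,6]
R9: Y=0.003623 on G[3,1]
R10: Y=0.009901 on G[2,5]
R11: Y=0.01661 on G[3,6]
R12: Y=0.0002445 on G[0,1]
R13: Y=0.1437 on G[5,3]
R14: Y=0.8475 on G[3,4]
R15: Y=0.0001942 on G[2,3]
R16: Y=0.003472 on G[2,5]
V1: row V6−V4=38.7, i_V1 at 6,4
solve → V1=0.000, V2=0.1251, V3=-15.85, V4=-19.33, V5=0.1251, V6=19.37
aux → i_L1=0.003102, i_V1=-2.947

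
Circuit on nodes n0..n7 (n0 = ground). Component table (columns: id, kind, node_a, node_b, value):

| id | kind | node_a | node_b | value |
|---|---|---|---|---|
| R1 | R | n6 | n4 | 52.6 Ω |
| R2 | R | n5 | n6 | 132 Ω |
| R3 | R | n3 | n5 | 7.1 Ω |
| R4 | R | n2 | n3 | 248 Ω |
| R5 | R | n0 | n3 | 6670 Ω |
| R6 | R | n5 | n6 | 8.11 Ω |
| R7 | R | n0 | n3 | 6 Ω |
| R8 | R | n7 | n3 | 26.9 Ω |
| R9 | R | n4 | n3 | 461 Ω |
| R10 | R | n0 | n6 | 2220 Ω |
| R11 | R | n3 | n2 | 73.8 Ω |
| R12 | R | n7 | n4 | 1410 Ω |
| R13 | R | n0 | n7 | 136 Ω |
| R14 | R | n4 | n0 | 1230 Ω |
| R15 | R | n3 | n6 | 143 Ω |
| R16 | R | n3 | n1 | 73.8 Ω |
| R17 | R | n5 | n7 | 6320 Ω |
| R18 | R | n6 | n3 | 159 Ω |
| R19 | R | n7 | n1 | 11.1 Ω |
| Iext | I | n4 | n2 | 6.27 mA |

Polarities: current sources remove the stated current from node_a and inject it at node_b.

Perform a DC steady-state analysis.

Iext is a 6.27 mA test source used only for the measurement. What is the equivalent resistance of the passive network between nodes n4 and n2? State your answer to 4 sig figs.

R_eq = 109.2 Ω

Apply KCL at each of the 7 non-ground nodes and solve the resulting linear system.
Node n1: branches {R16, R19} → V_1 = -0.001956
Node n2: branches {R4, R11, Iext} → V_2 = 0.3585
Node n3: branches {R3, R4, R5, R7, R8, R9, R11, R15, R16, R18} → V_3 = 0.001865
Node n4: branches {R1, R9, R12, R14, Iext} → V_4 = -0.3265
Node n5: branches {R2, R3, R6, R17} → V_5 = -0.02801
Node n6: branches {R1, R2, R6, R10, R15, R18} → V_6 = -0.06018
Node n7: branches {R8, R12, R13, R17, R19} → V_7 = -0.002530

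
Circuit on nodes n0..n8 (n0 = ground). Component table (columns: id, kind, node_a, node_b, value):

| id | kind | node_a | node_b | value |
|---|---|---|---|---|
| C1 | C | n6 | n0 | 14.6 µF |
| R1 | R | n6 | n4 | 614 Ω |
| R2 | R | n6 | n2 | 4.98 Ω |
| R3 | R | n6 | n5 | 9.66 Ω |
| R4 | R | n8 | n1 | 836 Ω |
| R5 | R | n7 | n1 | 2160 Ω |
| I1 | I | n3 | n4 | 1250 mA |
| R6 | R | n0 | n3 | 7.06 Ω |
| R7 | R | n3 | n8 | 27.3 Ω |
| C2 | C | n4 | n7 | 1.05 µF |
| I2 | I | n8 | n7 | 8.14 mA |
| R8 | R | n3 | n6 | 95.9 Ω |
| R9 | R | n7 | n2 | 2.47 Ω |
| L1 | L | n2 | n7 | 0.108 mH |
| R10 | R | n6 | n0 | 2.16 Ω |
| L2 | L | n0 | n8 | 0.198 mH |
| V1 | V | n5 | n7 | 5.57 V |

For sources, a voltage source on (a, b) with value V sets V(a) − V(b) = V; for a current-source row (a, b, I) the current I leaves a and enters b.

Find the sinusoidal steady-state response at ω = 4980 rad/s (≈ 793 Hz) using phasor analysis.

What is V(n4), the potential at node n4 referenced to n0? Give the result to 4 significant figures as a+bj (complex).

71.61-216.6j V

Element admittances at ω=4980 rad/s:
  Y(C1) = 0.000+0.07271j S between n6,n0
  Y(R1) = 0.001629+0.000j S between n6,n4
  Y(R2) = 0.2008+0.000j S between n6,n2
  Y(R3) = 0.1035+0.000j S between n6,n5
  Y(R4) = 0.001196+0.000j S between n8,n1
  Y(R5) = 0.0004630+0.000j S between n7,n1
  I1: injects 1.25 A into n4 (from n3)
  Y(R6) = 0.1416+0.000j S between n0,n3
  Y(R7) = 0.03663+0.000j S between n3,n8
  Y(C2) = 0.000+0.005229j S between n4,n7
  I2: injects 0.00814 A into n7 (from n8)
  Y(R8) = 0.01043+0.000j S between n3,n6
  Y(R9) = 0.4049+0.000j S between n7,n2
  Y(L1) = 0.000-1.859j S between n2,n7
  Y(R10) = 0.4630+0.000j S between n6,n0
  Y(L2) = 0.000-1.014j S between n0,n8
  V1: constraint V(n5)−V(n7) = 5.57
Assemble and solve the 9×9 MNA system:
  V(n1)=1.187+0.08344j  V(n2)=4.342+0.7022j  V(n3)=-6.490-0.06769j  V(n4)=71.61-216.6j  V(n5)=9.843+0.9212j  V(n6)=2.454-0.3791j  V(n7)=4.273+0.9212j  V(n8)=-0.006634-0.2408j
  i(V1)=-0.7649-0.1346j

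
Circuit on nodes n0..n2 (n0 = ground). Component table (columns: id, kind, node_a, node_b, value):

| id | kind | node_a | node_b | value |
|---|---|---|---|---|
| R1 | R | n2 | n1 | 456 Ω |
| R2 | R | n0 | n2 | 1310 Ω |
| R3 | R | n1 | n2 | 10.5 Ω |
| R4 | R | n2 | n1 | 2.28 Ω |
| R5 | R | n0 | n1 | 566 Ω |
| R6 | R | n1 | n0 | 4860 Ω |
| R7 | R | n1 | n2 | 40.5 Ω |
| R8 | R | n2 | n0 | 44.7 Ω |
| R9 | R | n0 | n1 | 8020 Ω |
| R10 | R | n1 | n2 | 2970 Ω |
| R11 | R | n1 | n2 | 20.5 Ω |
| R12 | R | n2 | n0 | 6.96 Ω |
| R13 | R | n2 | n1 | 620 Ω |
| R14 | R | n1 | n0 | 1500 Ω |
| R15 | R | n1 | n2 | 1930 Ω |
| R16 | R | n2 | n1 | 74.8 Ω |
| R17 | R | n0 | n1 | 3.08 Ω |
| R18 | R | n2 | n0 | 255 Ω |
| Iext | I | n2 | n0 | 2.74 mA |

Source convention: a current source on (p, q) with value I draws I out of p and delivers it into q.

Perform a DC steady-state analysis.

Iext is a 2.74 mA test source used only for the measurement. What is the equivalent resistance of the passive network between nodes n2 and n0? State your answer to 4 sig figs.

MNA unknowns: 2 node voltages V₁..V_2
R1: Y=0.002193 on G[2,1]
R2: Y=0.0007634 on G[0,2]
R3: Y=0.09524 on G[1,2]
R4: Y=0.4386 on G[2,1]
R5: Y=0.001767 on G[0,1]
R6: Y=0.0002058 on G[1,0]
R7: Y=0.02469 on G[1,2]
R8: Y=0.02237 on G[2,0]
R9: Y=0.0001247 on G[0,1]
R10: Y=0.0003367 on G[1,2]
R11: Y=0.04878 on G[1,2]
R12: Y=0.1437 on G[2,0]
R13: Y=0.001613 on G[2,1]
R14: Y=0.0006667 on G[1,0]
R15: Y=0.0005181 on G[1,2]
R16: Y=0.01337 on G[2,1]
R17: Y=0.3247 on G[0,1]
R18: Y=0.003922 on G[2,0]
Iext: z[2]−=0.00274, z[0]+=0.00274
solve → V1=-0.004663, V2=-0.007105

R_eq = 2.593 Ω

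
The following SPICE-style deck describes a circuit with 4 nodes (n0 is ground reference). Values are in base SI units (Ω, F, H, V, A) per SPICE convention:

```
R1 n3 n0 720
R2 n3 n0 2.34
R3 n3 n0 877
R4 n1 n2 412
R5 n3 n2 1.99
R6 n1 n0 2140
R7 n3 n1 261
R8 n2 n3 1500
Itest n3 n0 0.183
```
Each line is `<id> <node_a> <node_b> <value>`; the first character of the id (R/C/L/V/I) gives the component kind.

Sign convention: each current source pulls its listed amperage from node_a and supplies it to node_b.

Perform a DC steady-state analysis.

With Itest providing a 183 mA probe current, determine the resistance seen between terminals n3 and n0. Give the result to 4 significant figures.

R_eq = 2.324 Ω

Element admittances at DC:
  Y(R1) = 0.001389 S between n3,n0
  Y(R2) = 0.4274 S between n3,n0
  Y(R3) = 0.001140 S between n3,n0
  Y(R4) = 0.002427 S between n1,n2
  Y(R5) = 0.5025 S between n3,n2
  Y(R6) = 0.0004673 S between n1,n0
  Y(R7) = 0.003831 S between n3,n1
  Y(R8) = 0.0006667 S between n2,n3
  Itest: injects 0.183 A into n0 (from n3)
Assemble and solve the 3×3 MNA system:
  V(n1)=-0.3957  V(n2)=-0.4251  V(n3)=-0.4253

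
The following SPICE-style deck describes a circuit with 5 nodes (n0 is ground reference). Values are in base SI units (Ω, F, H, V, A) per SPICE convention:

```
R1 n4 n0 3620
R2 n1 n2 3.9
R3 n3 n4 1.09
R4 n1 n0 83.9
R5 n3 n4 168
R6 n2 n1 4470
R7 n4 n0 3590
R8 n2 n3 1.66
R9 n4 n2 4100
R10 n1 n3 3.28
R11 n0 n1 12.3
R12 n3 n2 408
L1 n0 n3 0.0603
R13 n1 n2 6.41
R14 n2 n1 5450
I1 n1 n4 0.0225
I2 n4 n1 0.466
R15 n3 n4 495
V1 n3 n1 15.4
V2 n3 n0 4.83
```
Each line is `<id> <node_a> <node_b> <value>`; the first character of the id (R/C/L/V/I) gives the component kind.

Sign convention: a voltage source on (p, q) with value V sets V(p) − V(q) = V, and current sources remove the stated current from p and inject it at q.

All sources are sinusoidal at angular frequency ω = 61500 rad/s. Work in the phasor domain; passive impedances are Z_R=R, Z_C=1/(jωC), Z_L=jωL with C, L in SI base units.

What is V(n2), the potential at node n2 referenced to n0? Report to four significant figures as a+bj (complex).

-1.416+0.000j V

Apply KCL at each of the 4 non-ground nodes and solve the resulting linear system.
Node n1: branches {R2, R4, R6, R10, R11, R13, R14, I1, I2, V1} → V_1 = -10.57+0.000j
Node n2: branches {R2, R6, R8, R9, R12, R13, R14} → V_2 = -1.416+0.000j
Node n3: branches {R3, R5, R8, R10, R12, L1, R15, V1, V2} → V_3 = 4.830+0.000j
Node n4: branches {R1, R3, R5, R7, R9, I1, I2, R15} → V_4 = 4.347+0.000j
Source currents: i(V1)=-9.903+0.000j, i(V2)=0.9829+0.001302j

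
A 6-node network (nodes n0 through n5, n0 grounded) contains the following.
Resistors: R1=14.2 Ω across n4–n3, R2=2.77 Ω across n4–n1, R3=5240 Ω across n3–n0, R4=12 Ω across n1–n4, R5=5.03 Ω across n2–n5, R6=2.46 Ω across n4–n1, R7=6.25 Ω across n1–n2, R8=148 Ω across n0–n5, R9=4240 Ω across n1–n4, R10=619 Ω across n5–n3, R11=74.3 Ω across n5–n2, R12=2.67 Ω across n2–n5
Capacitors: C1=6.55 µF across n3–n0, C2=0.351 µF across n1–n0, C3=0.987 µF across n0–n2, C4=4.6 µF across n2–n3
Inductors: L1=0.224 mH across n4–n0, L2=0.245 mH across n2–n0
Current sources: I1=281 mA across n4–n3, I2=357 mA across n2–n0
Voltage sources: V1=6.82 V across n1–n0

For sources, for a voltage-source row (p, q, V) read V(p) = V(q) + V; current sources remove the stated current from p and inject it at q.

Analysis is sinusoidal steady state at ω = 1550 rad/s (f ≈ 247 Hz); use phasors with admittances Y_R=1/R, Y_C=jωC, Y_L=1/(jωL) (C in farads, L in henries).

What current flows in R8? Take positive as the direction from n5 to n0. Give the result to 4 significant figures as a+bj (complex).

MNA unknowns: 5 node voltages V₁..V_5 plus 1 source current (V1)
R1: Y=0.07042+0.000j on G[4,3]
R2: Y=0.3610+0.000j on G[4,1]
C1: Y=0.000+0.01015j on G[3,0]
R3: Y=0.0001908+0.000j on G[3,0]
R4: Y=0.08333+0.000j on G[1,4]
R5: Y=0.1988+0.000j on G[2,5]
L1: Y=0.000-2.880j on G[4,0]
R6: Y=0.4065+0.000j on G[4,1]
R7: Y=0.1600+0.000j on G[1,2]
R8: Y=0.006757+0.000j on G[0,5]
C2: Y=0.000+0.0005441j on G[1,0]
R9: Y=0.0002358+0.000j on G[1,4]
L2: Y=0.000-2.633j on G[2,0]
I1: z[4]−=0.281, z[3]+=0.281
C3: Y=0.000+0.001530j on G[0,2]
I2: z[2]−=0.357, z[0]+=0.357
R10: Y=0.001616+0.000j on G[5,3]
C4: Y=0.000+0.007130j on G[2,3]
R11: Y=0.01346+0.000j on G[5,2]
R12: Y=0.3745+0.000j on G[2,5]
V1: row V1−V0=6.82, i_V1 at 1,0
solve → V1=6.820+0.000j, V2=0.005063+0.2803j, V3=4.592+0.7084j, V4=0.5735+1.847j, V5=0.01746+0.2783j
aux → i_V1=-6.407+1.613j

0.0001179+0.001880j A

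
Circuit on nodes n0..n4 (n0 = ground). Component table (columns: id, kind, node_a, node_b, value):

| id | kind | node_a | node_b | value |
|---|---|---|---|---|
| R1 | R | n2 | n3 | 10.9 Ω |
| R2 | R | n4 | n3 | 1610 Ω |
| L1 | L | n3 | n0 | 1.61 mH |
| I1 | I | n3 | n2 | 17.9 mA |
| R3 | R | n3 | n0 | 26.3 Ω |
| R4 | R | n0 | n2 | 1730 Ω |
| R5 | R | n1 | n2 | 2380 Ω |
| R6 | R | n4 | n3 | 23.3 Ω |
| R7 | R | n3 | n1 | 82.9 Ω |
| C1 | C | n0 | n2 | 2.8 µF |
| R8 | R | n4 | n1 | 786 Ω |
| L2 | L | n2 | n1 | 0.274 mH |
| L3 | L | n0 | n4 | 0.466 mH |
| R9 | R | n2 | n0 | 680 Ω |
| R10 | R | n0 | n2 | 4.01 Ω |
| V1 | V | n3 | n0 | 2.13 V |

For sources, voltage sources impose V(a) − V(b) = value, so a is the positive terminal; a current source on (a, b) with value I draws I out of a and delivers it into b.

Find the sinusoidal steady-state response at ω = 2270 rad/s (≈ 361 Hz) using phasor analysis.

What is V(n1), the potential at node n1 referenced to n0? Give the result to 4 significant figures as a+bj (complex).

0.6701-0.001560j V

Apply KCL at each of the 4 non-ground nodes and solve the resulting linear system.
Node n1: branches {R5, R7, R8, L2} → V_1 = 0.6701-0.001560j
Node n2: branches {R1, I1, R4, R5, C1, L2, R9, R10} → V_2 = 0.6702-0.01199j
Node n3: branches {R1, R2, L1, I1, R3, R6, R7, V1} → V_3 = 2.130+0.000j
Node n4: branches {R2, R6, R8, L3} → V_4 = 0.004685+0.09878j
Source currents: i(V1)=-0.3430+0.5860j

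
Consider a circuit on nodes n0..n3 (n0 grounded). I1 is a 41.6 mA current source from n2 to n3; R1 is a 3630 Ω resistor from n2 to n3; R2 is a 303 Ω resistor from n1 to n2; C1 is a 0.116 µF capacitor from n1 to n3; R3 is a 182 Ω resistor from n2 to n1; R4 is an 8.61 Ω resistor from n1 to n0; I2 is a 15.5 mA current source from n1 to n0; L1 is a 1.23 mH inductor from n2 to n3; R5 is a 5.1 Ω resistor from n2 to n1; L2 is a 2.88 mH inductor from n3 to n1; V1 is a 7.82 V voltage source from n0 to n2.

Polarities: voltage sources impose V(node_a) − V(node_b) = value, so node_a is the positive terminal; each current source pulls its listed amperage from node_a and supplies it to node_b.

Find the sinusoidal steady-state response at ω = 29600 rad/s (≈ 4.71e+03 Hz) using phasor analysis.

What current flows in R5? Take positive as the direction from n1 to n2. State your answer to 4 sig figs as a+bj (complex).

MNA unknowns: 3 node voltages V₁..V_3 plus 1 source current (V1)
I1: z[2]−=0.0416, z[3]+=0.0416
R1: Y=0.0002755+0.000j on G[2,3]
R2: Y=0.003300+0.000j on G[1,2]
C1: Y=0.000+0.003434j on G[1,3]
R3: Y=0.005495+0.000j on G[2,1]
R4: Y=0.1161+0.000j on G[1,0]
I2: z[1]−=0.0155, z[0]+=0.0155
L1: Y=0.000-0.02747j on G[2,3]
R5: Y=0.1961+0.000j on G[2,1]
L2: Y=0.000-0.01173j on G[3,1]
V1: row V0−V2=7.82, i_V1 at 0,2
solve → V1=-5.010+0.05554j, V2=-7.820+0.000j, V3=-7.159+1.171j
aux → i_V1=-0.5664+0.006451j

0.5509+0.01089j A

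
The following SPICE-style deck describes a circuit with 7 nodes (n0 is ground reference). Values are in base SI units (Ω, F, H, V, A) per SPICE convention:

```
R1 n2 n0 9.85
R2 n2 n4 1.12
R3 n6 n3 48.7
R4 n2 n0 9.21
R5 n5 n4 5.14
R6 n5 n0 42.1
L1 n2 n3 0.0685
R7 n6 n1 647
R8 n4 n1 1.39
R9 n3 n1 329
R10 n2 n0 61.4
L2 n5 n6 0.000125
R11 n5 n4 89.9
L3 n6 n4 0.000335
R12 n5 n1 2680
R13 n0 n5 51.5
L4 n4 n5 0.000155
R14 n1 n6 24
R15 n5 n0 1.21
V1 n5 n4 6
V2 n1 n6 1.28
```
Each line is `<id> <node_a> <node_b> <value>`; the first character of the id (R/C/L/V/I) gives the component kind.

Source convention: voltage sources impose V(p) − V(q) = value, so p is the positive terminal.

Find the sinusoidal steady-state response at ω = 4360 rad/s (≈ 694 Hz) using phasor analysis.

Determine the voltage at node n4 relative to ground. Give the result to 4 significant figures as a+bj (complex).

Element admittances at ω=4360 rad/s:
  Y(R1) = 0.1015+0.000j S between n2,n0
  Y(R2) = 0.8929+0.000j S between n2,n4
  Y(R3) = 0.02053+0.000j S between n6,n3
  Y(R4) = 0.1086+0.000j S between n2,n0
  Y(R5) = 0.1946+0.000j S between n5,n4
  Y(R6) = 0.02375+0.000j S between n5,n0
  Y(L1) = 0.000-0.003348j S between n2,n3
  Y(R7) = 0.001546+0.000j S between n6,n1
  Y(R8) = 0.7194+0.000j S between n4,n1
  Y(R9) = 0.003040+0.000j S between n3,n1
  Y(R10) = 0.01629+0.000j S between n2,n0
  Y(L2) = 0.000-1.835j S between n5,n6
  Y(R11) = 0.01112+0.000j S between n5,n4
  Y(L3) = 0.000-0.6847j S between n6,n4
  Y(R12) = 0.0003731+0.000j S between n5,n1
  Y(R13) = 0.01942+0.000j S between n0,n5
  Y(L4) = 0.000-1.480j S between n4,n5
  Y(R14) = 0.04167+0.000j S between n1,n6
  Y(R15) = 0.8264+0.000j S between n5,n0
  V1: constraint V(n5)−V(n4) = 6
  V2: constraint V(n1)−V(n6) = 1.28
Assemble and solve the 8×8 MNA system:
  V(n1)=0.2523-1.487j  V(n2)=-3.966-0.008045j  V(n3)=-0.7181-1.026j  V(n4)=-4.968+0.002094j  V(n5)=1.032+0.002094j  V(n6)=-1.028-1.487j
  i(V1)=-4.864+12.66j  i(V2)=-3.813+1.073j

-4.968+0.002094j V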